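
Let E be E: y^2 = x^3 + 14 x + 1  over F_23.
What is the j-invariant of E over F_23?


Delta = -16(4 a^3 + 27 b^2) mod 23 = 17
-1728 * (4 a)^3 = -1728 * (4*14)^3 mod 23 = 13
j = 13 * 17^(-1) mod 23 = 17

j = 17 (mod 23)


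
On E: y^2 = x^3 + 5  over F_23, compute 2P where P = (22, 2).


Doubling: s = (3 x1^2 + a) / (2 y1)
s = (3*22^2 + 0) / (2*2) mod 23 = 18
x3 = s^2 - 2 x1 mod 23 = 18^2 - 2*22 = 4
y3 = s (x1 - x3) - y1 mod 23 = 18 * (22 - 4) - 2 = 0

2P = (4, 0)


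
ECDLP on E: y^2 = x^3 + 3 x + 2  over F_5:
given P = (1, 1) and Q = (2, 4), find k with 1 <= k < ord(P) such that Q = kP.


Enumerate multiples of P until we hit Q = (2, 4):
  1P = (1, 1)
  2P = (2, 1)
  3P = (2, 4)
Match found at i = 3.

k = 3


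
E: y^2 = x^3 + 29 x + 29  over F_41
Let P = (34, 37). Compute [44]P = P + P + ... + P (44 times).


k = 44 = 101100_2 (binary, LSB first: 001101)
Double-and-add from P = (34, 37):
  bit 0 = 0: acc unchanged = O
  bit 1 = 0: acc unchanged = O
  bit 2 = 1: acc = O + (39, 2) = (39, 2)
  bit 3 = 1: acc = (39, 2) + (4, 39) = (3, 15)
  bit 4 = 0: acc unchanged = (3, 15)
  bit 5 = 1: acc = (3, 15) + (20, 32) = (19, 10)

44P = (19, 10)


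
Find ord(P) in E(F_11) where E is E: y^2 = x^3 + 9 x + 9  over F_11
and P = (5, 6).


Compute successive multiples of P until we hit O:
  1P = (5, 6)
  2P = (6, 9)
  3P = (9, 4)
  4P = (0, 8)
  5P = (0, 3)
  6P = (9, 7)
  7P = (6, 2)
  8P = (5, 5)
  ... (continuing to 9P)
  9P = O

ord(P) = 9


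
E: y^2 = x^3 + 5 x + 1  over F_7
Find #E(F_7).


For each x in F_7, count y with y^2 = x^3 + 5 x + 1 mod 7:
  x = 0: RHS = 1, y in [1, 6]  -> 2 point(s)
  x = 1: RHS = 0, y in [0]  -> 1 point(s)
  x = 3: RHS = 1, y in [1, 6]  -> 2 point(s)
  x = 4: RHS = 1, y in [1, 6]  -> 2 point(s)
  x = 5: RHS = 4, y in [2, 5]  -> 2 point(s)
  x = 6: RHS = 2, y in [3, 4]  -> 2 point(s)
Affine points: 11. Add the point at infinity: total = 12.

#E(F_7) = 12


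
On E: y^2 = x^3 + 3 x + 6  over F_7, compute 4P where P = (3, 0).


k = 4 = 100_2 (binary, LSB first: 001)
Double-and-add from P = (3, 0):
  bit 0 = 0: acc unchanged = O
  bit 1 = 0: acc unchanged = O
  bit 2 = 1: acc = O + O = O

4P = O


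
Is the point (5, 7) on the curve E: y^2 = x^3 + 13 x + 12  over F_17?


Check whether y^2 = x^3 + 13 x + 12 (mod 17) for (x, y) = (5, 7).
LHS: y^2 = 7^2 mod 17 = 15
RHS: x^3 + 13 x + 12 = 5^3 + 13*5 + 12 mod 17 = 15
LHS = RHS

Yes, on the curve


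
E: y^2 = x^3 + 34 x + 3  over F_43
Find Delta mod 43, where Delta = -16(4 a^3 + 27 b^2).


4 a^3 + 27 b^2 = 4*34^3 + 27*3^2 = 157216 + 243 = 157459
Delta = -16 * (157459) = -2519344
Delta mod 43 = 26

Delta = 26 (mod 43)


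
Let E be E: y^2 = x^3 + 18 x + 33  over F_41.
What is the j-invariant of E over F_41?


Delta = -16(4 a^3 + 27 b^2) mod 41 = 2
-1728 * (4 a)^3 = -1728 * (4*18)^3 mod 41 = 14
j = 14 * 2^(-1) mod 41 = 7

j = 7 (mod 41)


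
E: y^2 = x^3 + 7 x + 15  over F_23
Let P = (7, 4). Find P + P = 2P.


Doubling: s = (3 x1^2 + a) / (2 y1)
s = (3*7^2 + 7) / (2*4) mod 23 = 2
x3 = s^2 - 2 x1 mod 23 = 2^2 - 2*7 = 13
y3 = s (x1 - x3) - y1 mod 23 = 2 * (7 - 13) - 4 = 7

2P = (13, 7)


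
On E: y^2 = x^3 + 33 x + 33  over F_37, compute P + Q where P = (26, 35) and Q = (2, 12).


P != Q, so use the chord formula.
s = (y2 - y1) / (x2 - x1) = (14) / (13) mod 37 = 21
x3 = s^2 - x1 - x2 mod 37 = 21^2 - 26 - 2 = 6
y3 = s (x1 - x3) - y1 mod 37 = 21 * (26 - 6) - 35 = 15

P + Q = (6, 15)


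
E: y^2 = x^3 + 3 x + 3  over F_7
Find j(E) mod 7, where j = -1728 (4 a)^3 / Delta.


Delta = -16(4 a^3 + 27 b^2) mod 7 = 5
-1728 * (4 a)^3 = -1728 * (4*3)^3 mod 7 = 6
j = 6 * 5^(-1) mod 7 = 4

j = 4 (mod 7)


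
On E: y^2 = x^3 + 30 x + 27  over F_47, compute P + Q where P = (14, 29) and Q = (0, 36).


P != Q, so use the chord formula.
s = (y2 - y1) / (x2 - x1) = (7) / (33) mod 47 = 23
x3 = s^2 - x1 - x2 mod 47 = 23^2 - 14 - 0 = 45
y3 = s (x1 - x3) - y1 mod 47 = 23 * (14 - 45) - 29 = 10

P + Q = (45, 10)


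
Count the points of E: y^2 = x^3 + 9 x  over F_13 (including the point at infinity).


For each x in F_13, count y with y^2 = x^3 + 9 x + 0 mod 13:
  x = 0: RHS = 0, y in [0]  -> 1 point(s)
  x = 1: RHS = 10, y in [6, 7]  -> 2 point(s)
  x = 2: RHS = 0, y in [0]  -> 1 point(s)
  x = 4: RHS = 9, y in [3, 10]  -> 2 point(s)
  x = 5: RHS = 1, y in [1, 12]  -> 2 point(s)
  x = 6: RHS = 10, y in [6, 7]  -> 2 point(s)
  x = 7: RHS = 3, y in [4, 9]  -> 2 point(s)
  x = 8: RHS = 12, y in [5, 8]  -> 2 point(s)
  x = 9: RHS = 4, y in [2, 11]  -> 2 point(s)
  x = 11: RHS = 0, y in [0]  -> 1 point(s)
  x = 12: RHS = 3, y in [4, 9]  -> 2 point(s)
Affine points: 19. Add the point at infinity: total = 20.

#E(F_13) = 20


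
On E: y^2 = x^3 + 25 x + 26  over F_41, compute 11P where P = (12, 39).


k = 11 = 1011_2 (binary, LSB first: 1101)
Double-and-add from P = (12, 39):
  bit 0 = 1: acc = O + (12, 39) = (12, 39)
  bit 1 = 1: acc = (12, 39) + (9, 18) = (28, 13)
  bit 2 = 0: acc unchanged = (28, 13)
  bit 3 = 1: acc = (28, 13) + (39, 38) = (10, 13)

11P = (10, 13)


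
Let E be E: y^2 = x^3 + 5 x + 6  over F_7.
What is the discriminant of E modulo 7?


4 a^3 + 27 b^2 = 4*5^3 + 27*6^2 = 500 + 972 = 1472
Delta = -16 * (1472) = -23552
Delta mod 7 = 3

Delta = 3 (mod 7)


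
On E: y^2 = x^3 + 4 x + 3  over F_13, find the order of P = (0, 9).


Compute successive multiples of P until we hit O:
  1P = (0, 9)
  2P = (10, 9)
  3P = (3, 4)
  4P = (7, 7)
  5P = (9, 1)
  6P = (8, 1)
  7P = (6, 10)
  8P = (11, 0)
  ... (continuing to 16P)
  16P = O

ord(P) = 16


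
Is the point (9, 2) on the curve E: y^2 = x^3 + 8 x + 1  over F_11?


Check whether y^2 = x^3 + 8 x + 1 (mod 11) for (x, y) = (9, 2).
LHS: y^2 = 2^2 mod 11 = 4
RHS: x^3 + 8 x + 1 = 9^3 + 8*9 + 1 mod 11 = 10
LHS != RHS

No, not on the curve


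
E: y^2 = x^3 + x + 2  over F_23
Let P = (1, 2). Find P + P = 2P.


Doubling: s = (3 x1^2 + a) / (2 y1)
s = (3*1^2 + 1) / (2*2) mod 23 = 1
x3 = s^2 - 2 x1 mod 23 = 1^2 - 2*1 = 22
y3 = s (x1 - x3) - y1 mod 23 = 1 * (1 - 22) - 2 = 0

2P = (22, 0)


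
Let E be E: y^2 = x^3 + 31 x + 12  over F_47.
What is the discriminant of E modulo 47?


4 a^3 + 27 b^2 = 4*31^3 + 27*12^2 = 119164 + 3888 = 123052
Delta = -16 * (123052) = -1968832
Delta mod 47 = 45

Delta = 45 (mod 47)


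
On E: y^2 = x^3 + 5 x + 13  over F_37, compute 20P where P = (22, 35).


k = 20 = 10100_2 (binary, LSB first: 00101)
Double-and-add from P = (22, 35):
  bit 0 = 0: acc unchanged = O
  bit 1 = 0: acc unchanged = O
  bit 2 = 1: acc = O + (17, 4) = (17, 4)
  bit 3 = 0: acc unchanged = (17, 4)
  bit 4 = 1: acc = (17, 4) + (32, 23) = (22, 2)

20P = (22, 2)


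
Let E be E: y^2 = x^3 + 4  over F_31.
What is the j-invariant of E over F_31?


Delta = -16(4 a^3 + 27 b^2) mod 31 = 1
-1728 * (4 a)^3 = -1728 * (4*0)^3 mod 31 = 0
j = 0 * 1^(-1) mod 31 = 0

j = 0 (mod 31)


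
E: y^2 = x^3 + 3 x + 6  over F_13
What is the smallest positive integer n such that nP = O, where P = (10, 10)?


Compute successive multiples of P until we hit O:
  1P = (10, 10)
  2P = (5, 4)
  3P = (1, 6)
  4P = (3, 9)
  5P = (4, 2)
  6P = (8, 10)
  7P = (8, 3)
  8P = (4, 11)
  ... (continuing to 13P)
  13P = O

ord(P) = 13


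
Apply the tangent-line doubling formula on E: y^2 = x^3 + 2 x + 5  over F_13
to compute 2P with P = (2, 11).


Doubling: s = (3 x1^2 + a) / (2 y1)
s = (3*2^2 + 2) / (2*11) mod 13 = 3
x3 = s^2 - 2 x1 mod 13 = 3^2 - 2*2 = 5
y3 = s (x1 - x3) - y1 mod 13 = 3 * (2 - 5) - 11 = 6

2P = (5, 6)


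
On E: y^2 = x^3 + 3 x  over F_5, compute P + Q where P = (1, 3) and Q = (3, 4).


P != Q, so use the chord formula.
s = (y2 - y1) / (x2 - x1) = (1) / (2) mod 5 = 3
x3 = s^2 - x1 - x2 mod 5 = 3^2 - 1 - 3 = 0
y3 = s (x1 - x3) - y1 mod 5 = 3 * (1 - 0) - 3 = 0

P + Q = (0, 0)


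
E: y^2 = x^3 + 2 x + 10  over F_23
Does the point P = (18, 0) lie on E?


Check whether y^2 = x^3 + 2 x + 10 (mod 23) for (x, y) = (18, 0).
LHS: y^2 = 0^2 mod 23 = 0
RHS: x^3 + 2 x + 10 = 18^3 + 2*18 + 10 mod 23 = 13
LHS != RHS

No, not on the curve


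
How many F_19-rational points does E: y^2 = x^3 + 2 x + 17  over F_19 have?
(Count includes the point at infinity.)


For each x in F_19, count y with y^2 = x^3 + 2 x + 17 mod 19:
  x = 0: RHS = 17, y in [6, 13]  -> 2 point(s)
  x = 1: RHS = 1, y in [1, 18]  -> 2 point(s)
  x = 5: RHS = 0, y in [0]  -> 1 point(s)
  x = 6: RHS = 17, y in [6, 13]  -> 2 point(s)
  x = 9: RHS = 4, y in [2, 17]  -> 2 point(s)
  x = 10: RHS = 11, y in [7, 12]  -> 2 point(s)
  x = 13: RHS = 17, y in [6, 13]  -> 2 point(s)
  x = 17: RHS = 5, y in [9, 10]  -> 2 point(s)
Affine points: 15. Add the point at infinity: total = 16.

#E(F_19) = 16


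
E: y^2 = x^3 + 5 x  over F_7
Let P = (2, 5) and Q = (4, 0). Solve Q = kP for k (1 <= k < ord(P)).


Enumerate multiples of P until we hit Q = (4, 0):
  1P = (2, 5)
  2P = (4, 0)
Match found at i = 2.

k = 2


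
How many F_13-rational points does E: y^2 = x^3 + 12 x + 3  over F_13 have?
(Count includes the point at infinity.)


For each x in F_13, count y with y^2 = x^3 + 12 x + 3 mod 13:
  x = 0: RHS = 3, y in [4, 9]  -> 2 point(s)
  x = 1: RHS = 3, y in [4, 9]  -> 2 point(s)
  x = 2: RHS = 9, y in [3, 10]  -> 2 point(s)
  x = 3: RHS = 1, y in [1, 12]  -> 2 point(s)
  x = 7: RHS = 1, y in [1, 12]  -> 2 point(s)
  x = 8: RHS = 0, y in [0]  -> 1 point(s)
  x = 11: RHS = 10, y in [6, 7]  -> 2 point(s)
  x = 12: RHS = 3, y in [4, 9]  -> 2 point(s)
Affine points: 15. Add the point at infinity: total = 16.

#E(F_13) = 16


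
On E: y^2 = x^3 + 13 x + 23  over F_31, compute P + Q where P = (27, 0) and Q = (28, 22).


P != Q, so use the chord formula.
s = (y2 - y1) / (x2 - x1) = (22) / (1) mod 31 = 22
x3 = s^2 - x1 - x2 mod 31 = 22^2 - 27 - 28 = 26
y3 = s (x1 - x3) - y1 mod 31 = 22 * (27 - 26) - 0 = 22

P + Q = (26, 22)


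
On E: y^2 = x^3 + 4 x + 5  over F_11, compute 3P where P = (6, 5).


k = 3 = 11_2 (binary, LSB first: 11)
Double-and-add from P = (6, 5):
  bit 0 = 1: acc = O + (6, 5) = (6, 5)
  bit 1 = 1: acc = (6, 5) + (3, 0) = (6, 6)

3P = (6, 6)


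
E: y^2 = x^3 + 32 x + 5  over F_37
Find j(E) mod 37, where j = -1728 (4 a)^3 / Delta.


Delta = -16(4 a^3 + 27 b^2) mod 37 = 12
-1728 * (4 a)^3 = -1728 * (4*32)^3 mod 37 = 23
j = 23 * 12^(-1) mod 37 = 5

j = 5 (mod 37)


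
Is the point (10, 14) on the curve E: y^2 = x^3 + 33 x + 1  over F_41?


Check whether y^2 = x^3 + 33 x + 1 (mod 41) for (x, y) = (10, 14).
LHS: y^2 = 14^2 mod 41 = 32
RHS: x^3 + 33 x + 1 = 10^3 + 33*10 + 1 mod 41 = 19
LHS != RHS

No, not on the curve


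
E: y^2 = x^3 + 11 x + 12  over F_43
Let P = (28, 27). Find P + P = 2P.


Doubling: s = (3 x1^2 + a) / (2 y1)
s = (3*28^2 + 11) / (2*27) mod 43 = 35
x3 = s^2 - 2 x1 mod 43 = 35^2 - 2*28 = 8
y3 = s (x1 - x3) - y1 mod 43 = 35 * (28 - 8) - 27 = 28

2P = (8, 28)


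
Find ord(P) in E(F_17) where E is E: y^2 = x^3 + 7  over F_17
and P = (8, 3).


Compute successive multiples of P until we hit O:
  1P = (8, 3)
  2P = (5, 8)
  3P = (3, 0)
  4P = (5, 9)
  5P = (8, 14)
  6P = O

ord(P) = 6


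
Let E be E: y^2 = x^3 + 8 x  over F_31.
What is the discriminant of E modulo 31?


4 a^3 + 27 b^2 = 4*8^3 + 27*0^2 = 2048 + 0 = 2048
Delta = -16 * (2048) = -32768
Delta mod 31 = 30

Delta = 30 (mod 31)


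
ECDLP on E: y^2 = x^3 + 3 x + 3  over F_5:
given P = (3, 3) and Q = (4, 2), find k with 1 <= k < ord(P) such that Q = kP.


Enumerate multiples of P until we hit Q = (4, 2):
  1P = (3, 3)
  2P = (4, 2)
Match found at i = 2.

k = 2


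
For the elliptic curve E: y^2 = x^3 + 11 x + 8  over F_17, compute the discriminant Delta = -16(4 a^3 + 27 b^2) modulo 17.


4 a^3 + 27 b^2 = 4*11^3 + 27*8^2 = 5324 + 1728 = 7052
Delta = -16 * (7052) = -112832
Delta mod 17 = 14

Delta = 14 (mod 17)


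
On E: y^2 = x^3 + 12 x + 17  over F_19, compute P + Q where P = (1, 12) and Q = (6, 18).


P != Q, so use the chord formula.
s = (y2 - y1) / (x2 - x1) = (6) / (5) mod 19 = 5
x3 = s^2 - x1 - x2 mod 19 = 5^2 - 1 - 6 = 18
y3 = s (x1 - x3) - y1 mod 19 = 5 * (1 - 18) - 12 = 17

P + Q = (18, 17)


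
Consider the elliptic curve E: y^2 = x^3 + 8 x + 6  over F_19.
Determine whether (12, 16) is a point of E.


Check whether y^2 = x^3 + 8 x + 6 (mod 19) for (x, y) = (12, 16).
LHS: y^2 = 16^2 mod 19 = 9
RHS: x^3 + 8 x + 6 = 12^3 + 8*12 + 6 mod 19 = 6
LHS != RHS

No, not on the curve


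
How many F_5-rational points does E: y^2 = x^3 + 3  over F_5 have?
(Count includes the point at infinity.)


For each x in F_5, count y with y^2 = x^3 + 0 x + 3 mod 5:
  x = 1: RHS = 4, y in [2, 3]  -> 2 point(s)
  x = 2: RHS = 1, y in [1, 4]  -> 2 point(s)
  x = 3: RHS = 0, y in [0]  -> 1 point(s)
Affine points: 5. Add the point at infinity: total = 6.

#E(F_5) = 6


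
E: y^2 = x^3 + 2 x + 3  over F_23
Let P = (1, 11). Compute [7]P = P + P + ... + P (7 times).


k = 7 = 111_2 (binary, LSB first: 111)
Double-and-add from P = (1, 11):
  bit 0 = 1: acc = O + (1, 11) = (1, 11)
  bit 1 = 1: acc = (1, 11) + (0, 7) = (15, 2)
  bit 2 = 1: acc = (15, 2) + (8, 5) = (3, 6)

7P = (3, 6)


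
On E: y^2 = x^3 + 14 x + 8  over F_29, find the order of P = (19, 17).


Compute successive multiples of P until we hit O:
  1P = (19, 17)
  2P = (21, 14)
  3P = (13, 3)
  4P = (25, 27)
  5P = (20, 20)
  6P = (28, 14)
  7P = (24, 4)
  8P = (9, 15)
  ... (continuing to 26P)
  26P = O

ord(P) = 26


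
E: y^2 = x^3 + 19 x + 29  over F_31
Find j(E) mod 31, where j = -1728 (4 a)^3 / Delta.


Delta = -16(4 a^3 + 27 b^2) mod 31 = 23
-1728 * (4 a)^3 = -1728 * (4*19)^3 mod 31 = 4
j = 4 * 23^(-1) mod 31 = 15

j = 15 (mod 31)


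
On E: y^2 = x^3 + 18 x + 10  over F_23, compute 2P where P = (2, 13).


Doubling: s = (3 x1^2 + a) / (2 y1)
s = (3*2^2 + 18) / (2*13) mod 23 = 10
x3 = s^2 - 2 x1 mod 23 = 10^2 - 2*2 = 4
y3 = s (x1 - x3) - y1 mod 23 = 10 * (2 - 4) - 13 = 13

2P = (4, 13)


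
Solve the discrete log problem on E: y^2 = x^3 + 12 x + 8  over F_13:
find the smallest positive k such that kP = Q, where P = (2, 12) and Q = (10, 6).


Enumerate multiples of P until we hit Q = (10, 6):
  1P = (2, 12)
  2P = (10, 6)
Match found at i = 2.

k = 2


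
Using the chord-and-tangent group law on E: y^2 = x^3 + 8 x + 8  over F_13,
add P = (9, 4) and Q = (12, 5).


P != Q, so use the chord formula.
s = (y2 - y1) / (x2 - x1) = (1) / (3) mod 13 = 9
x3 = s^2 - x1 - x2 mod 13 = 9^2 - 9 - 12 = 8
y3 = s (x1 - x3) - y1 mod 13 = 9 * (9 - 8) - 4 = 5

P + Q = (8, 5)


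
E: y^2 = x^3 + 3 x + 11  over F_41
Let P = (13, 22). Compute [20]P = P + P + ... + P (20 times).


k = 20 = 10100_2 (binary, LSB first: 00101)
Double-and-add from P = (13, 22):
  bit 0 = 0: acc unchanged = O
  bit 1 = 0: acc unchanged = O
  bit 2 = 1: acc = O + (25, 34) = (25, 34)
  bit 3 = 0: acc unchanged = (25, 34)
  bit 4 = 1: acc = (25, 34) + (35, 33) = (38, 37)

20P = (38, 37)


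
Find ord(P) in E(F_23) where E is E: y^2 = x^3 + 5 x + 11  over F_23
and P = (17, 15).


Compute successive multiples of P until we hit O:
  1P = (17, 15)
  2P = (21, 19)
  3P = (9, 16)
  4P = (6, 21)
  5P = (6, 2)
  6P = (9, 7)
  7P = (21, 4)
  8P = (17, 8)
  ... (continuing to 9P)
  9P = O

ord(P) = 9


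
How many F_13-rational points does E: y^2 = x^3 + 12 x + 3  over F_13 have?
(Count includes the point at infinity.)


For each x in F_13, count y with y^2 = x^3 + 12 x + 3 mod 13:
  x = 0: RHS = 3, y in [4, 9]  -> 2 point(s)
  x = 1: RHS = 3, y in [4, 9]  -> 2 point(s)
  x = 2: RHS = 9, y in [3, 10]  -> 2 point(s)
  x = 3: RHS = 1, y in [1, 12]  -> 2 point(s)
  x = 7: RHS = 1, y in [1, 12]  -> 2 point(s)
  x = 8: RHS = 0, y in [0]  -> 1 point(s)
  x = 11: RHS = 10, y in [6, 7]  -> 2 point(s)
  x = 12: RHS = 3, y in [4, 9]  -> 2 point(s)
Affine points: 15. Add the point at infinity: total = 16.

#E(F_13) = 16


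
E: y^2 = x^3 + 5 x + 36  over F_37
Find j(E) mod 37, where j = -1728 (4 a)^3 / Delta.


Delta = -16(4 a^3 + 27 b^2) mod 37 = 4
-1728 * (4 a)^3 = -1728 * (4*5)^3 mod 37 = 14
j = 14 * 4^(-1) mod 37 = 22

j = 22 (mod 37)


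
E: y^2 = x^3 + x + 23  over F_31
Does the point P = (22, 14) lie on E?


Check whether y^2 = x^3 + 1 x + 23 (mod 31) for (x, y) = (22, 14).
LHS: y^2 = 14^2 mod 31 = 10
RHS: x^3 + 1 x + 23 = 22^3 + 1*22 + 23 mod 31 = 29
LHS != RHS

No, not on the curve


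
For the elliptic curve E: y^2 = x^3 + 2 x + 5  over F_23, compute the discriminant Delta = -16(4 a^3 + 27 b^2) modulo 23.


4 a^3 + 27 b^2 = 4*2^3 + 27*5^2 = 32 + 675 = 707
Delta = -16 * (707) = -11312
Delta mod 23 = 4

Delta = 4 (mod 23)


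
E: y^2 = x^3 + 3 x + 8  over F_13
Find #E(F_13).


For each x in F_13, count y with y^2 = x^3 + 3 x + 8 mod 13:
  x = 1: RHS = 12, y in [5, 8]  -> 2 point(s)
  x = 2: RHS = 9, y in [3, 10]  -> 2 point(s)
  x = 9: RHS = 10, y in [6, 7]  -> 2 point(s)
  x = 12: RHS = 4, y in [2, 11]  -> 2 point(s)
Affine points: 8. Add the point at infinity: total = 9.

#E(F_13) = 9


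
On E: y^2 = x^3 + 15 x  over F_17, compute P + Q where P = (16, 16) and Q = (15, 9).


P != Q, so use the chord formula.
s = (y2 - y1) / (x2 - x1) = (10) / (16) mod 17 = 7
x3 = s^2 - x1 - x2 mod 17 = 7^2 - 16 - 15 = 1
y3 = s (x1 - x3) - y1 mod 17 = 7 * (16 - 1) - 16 = 4

P + Q = (1, 4)


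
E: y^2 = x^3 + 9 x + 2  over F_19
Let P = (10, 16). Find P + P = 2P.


Doubling: s = (3 x1^2 + a) / (2 y1)
s = (3*10^2 + 9) / (2*16) mod 19 = 15
x3 = s^2 - 2 x1 mod 19 = 15^2 - 2*10 = 15
y3 = s (x1 - x3) - y1 mod 19 = 15 * (10 - 15) - 16 = 4

2P = (15, 4)


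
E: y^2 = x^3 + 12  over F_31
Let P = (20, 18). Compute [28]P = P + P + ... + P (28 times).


k = 28 = 11100_2 (binary, LSB first: 00111)
Double-and-add from P = (20, 18):
  bit 0 = 0: acc unchanged = O
  bit 1 = 0: acc unchanged = O
  bit 2 = 1: acc = O + (28, 27) = (28, 27)
  bit 3 = 1: acc = (28, 27) + (14, 11) = (27, 14)
  bit 4 = 1: acc = (27, 14) + (21, 2) = (18, 4)

28P = (18, 4)


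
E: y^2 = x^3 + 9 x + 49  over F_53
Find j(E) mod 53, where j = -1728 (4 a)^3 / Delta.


Delta = -16(4 a^3 + 27 b^2) mod 53 = 15
-1728 * (4 a)^3 = -1728 * (4*9)^3 mod 53 = 18
j = 18 * 15^(-1) mod 53 = 33

j = 33 (mod 53)


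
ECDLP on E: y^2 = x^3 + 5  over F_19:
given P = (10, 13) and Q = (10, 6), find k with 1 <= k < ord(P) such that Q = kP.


Enumerate multiples of P until we hit Q = (10, 6):
  1P = (10, 13)
  2P = (16, 4)
  3P = (0, 10)
  4P = (7, 5)
  5P = (7, 14)
  6P = (0, 9)
  7P = (16, 15)
  8P = (10, 6)
Match found at i = 8.

k = 8


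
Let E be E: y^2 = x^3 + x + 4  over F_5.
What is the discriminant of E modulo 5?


4 a^3 + 27 b^2 = 4*1^3 + 27*4^2 = 4 + 432 = 436
Delta = -16 * (436) = -6976
Delta mod 5 = 4

Delta = 4 (mod 5)


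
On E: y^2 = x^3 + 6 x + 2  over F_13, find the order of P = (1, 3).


Compute successive multiples of P until we hit O:
  1P = (1, 3)
  2P = (10, 3)
  3P = (2, 10)
  4P = (7, 7)
  5P = (4, 8)
  6P = (5, 12)
  7P = (8, 4)
  8P = (8, 9)
  ... (continuing to 15P)
  15P = O

ord(P) = 15


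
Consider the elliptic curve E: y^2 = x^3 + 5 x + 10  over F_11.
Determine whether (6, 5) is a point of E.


Check whether y^2 = x^3 + 5 x + 10 (mod 11) for (x, y) = (6, 5).
LHS: y^2 = 5^2 mod 11 = 3
RHS: x^3 + 5 x + 10 = 6^3 + 5*6 + 10 mod 11 = 3
LHS = RHS

Yes, on the curve


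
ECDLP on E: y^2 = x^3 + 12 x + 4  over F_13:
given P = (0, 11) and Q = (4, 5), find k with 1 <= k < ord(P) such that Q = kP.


Enumerate multiples of P until we hit Q = (4, 5):
  1P = (0, 11)
  2P = (9, 3)
  3P = (8, 12)
  4P = (4, 8)
  5P = (12, 11)
  6P = (1, 2)
  7P = (2, 7)
  8P = (2, 6)
  9P = (1, 11)
  10P = (12, 2)
  11P = (4, 5)
Match found at i = 11.

k = 11


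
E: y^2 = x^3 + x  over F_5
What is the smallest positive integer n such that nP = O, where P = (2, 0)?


Compute successive multiples of P until we hit O:
  1P = (2, 0)
  2P = O

ord(P) = 2


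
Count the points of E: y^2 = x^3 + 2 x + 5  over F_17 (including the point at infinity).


For each x in F_17, count y with y^2 = x^3 + 2 x + 5 mod 17:
  x = 1: RHS = 8, y in [5, 12]  -> 2 point(s)
  x = 2: RHS = 0, y in [0]  -> 1 point(s)
  x = 3: RHS = 4, y in [2, 15]  -> 2 point(s)
  x = 4: RHS = 9, y in [3, 14]  -> 2 point(s)
  x = 5: RHS = 4, y in [2, 15]  -> 2 point(s)
  x = 9: RHS = 4, y in [2, 15]  -> 2 point(s)
  x = 11: RHS = 15, y in [7, 10]  -> 2 point(s)
  x = 13: RHS = 1, y in [1, 16]  -> 2 point(s)
  x = 16: RHS = 2, y in [6, 11]  -> 2 point(s)
Affine points: 17. Add the point at infinity: total = 18.

#E(F_17) = 18


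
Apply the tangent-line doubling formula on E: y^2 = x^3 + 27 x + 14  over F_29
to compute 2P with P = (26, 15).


Doubling: s = (3 x1^2 + a) / (2 y1)
s = (3*26^2 + 27) / (2*15) mod 29 = 25
x3 = s^2 - 2 x1 mod 29 = 25^2 - 2*26 = 22
y3 = s (x1 - x3) - y1 mod 29 = 25 * (26 - 22) - 15 = 27

2P = (22, 27)


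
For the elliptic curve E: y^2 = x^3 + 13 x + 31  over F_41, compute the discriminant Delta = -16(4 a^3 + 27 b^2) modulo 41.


4 a^3 + 27 b^2 = 4*13^3 + 27*31^2 = 8788 + 25947 = 34735
Delta = -16 * (34735) = -555760
Delta mod 41 = 36

Delta = 36 (mod 41)


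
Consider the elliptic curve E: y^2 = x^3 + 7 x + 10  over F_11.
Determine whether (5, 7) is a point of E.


Check whether y^2 = x^3 + 7 x + 10 (mod 11) for (x, y) = (5, 7).
LHS: y^2 = 7^2 mod 11 = 5
RHS: x^3 + 7 x + 10 = 5^3 + 7*5 + 10 mod 11 = 5
LHS = RHS

Yes, on the curve


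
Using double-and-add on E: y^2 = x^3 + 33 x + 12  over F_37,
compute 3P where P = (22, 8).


k = 3 = 11_2 (binary, LSB first: 11)
Double-and-add from P = (22, 8):
  bit 0 = 1: acc = O + (22, 8) = (22, 8)
  bit 1 = 1: acc = (22, 8) + (34, 16) = (2, 30)

3P = (2, 30)


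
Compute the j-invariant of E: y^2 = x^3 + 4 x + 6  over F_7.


Delta = -16(4 a^3 + 27 b^2) mod 7 = 1
-1728 * (4 a)^3 = -1728 * (4*4)^3 mod 7 = 1
j = 1 * 1^(-1) mod 7 = 1

j = 1 (mod 7)


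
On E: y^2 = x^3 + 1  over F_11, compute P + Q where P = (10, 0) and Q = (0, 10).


P != Q, so use the chord formula.
s = (y2 - y1) / (x2 - x1) = (10) / (1) mod 11 = 10
x3 = s^2 - x1 - x2 mod 11 = 10^2 - 10 - 0 = 2
y3 = s (x1 - x3) - y1 mod 11 = 10 * (10 - 2) - 0 = 3

P + Q = (2, 3)


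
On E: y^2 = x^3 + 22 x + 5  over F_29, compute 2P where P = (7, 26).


Doubling: s = (3 x1^2 + a) / (2 y1)
s = (3*7^2 + 22) / (2*26) mod 29 = 25
x3 = s^2 - 2 x1 mod 29 = 25^2 - 2*7 = 2
y3 = s (x1 - x3) - y1 mod 29 = 25 * (7 - 2) - 26 = 12

2P = (2, 12)


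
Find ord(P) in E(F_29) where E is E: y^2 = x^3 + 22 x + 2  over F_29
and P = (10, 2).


Compute successive multiples of P until we hit O:
  1P = (10, 2)
  2P = (15, 16)
  3P = (13, 7)
  4P = (12, 14)
  5P = (14, 3)
  6P = (25, 16)
  7P = (24, 12)
  8P = (18, 13)
  ... (continuing to 19P)
  19P = O

ord(P) = 19


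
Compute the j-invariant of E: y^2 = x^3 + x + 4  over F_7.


Delta = -16(4 a^3 + 27 b^2) mod 7 = 3
-1728 * (4 a)^3 = -1728 * (4*1)^3 mod 7 = 1
j = 1 * 3^(-1) mod 7 = 5

j = 5 (mod 7)


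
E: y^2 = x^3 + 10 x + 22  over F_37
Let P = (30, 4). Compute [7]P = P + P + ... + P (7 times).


k = 7 = 111_2 (binary, LSB first: 111)
Double-and-add from P = (30, 4):
  bit 0 = 1: acc = O + (30, 4) = (30, 4)
  bit 1 = 1: acc = (30, 4) + (17, 6) = (36, 14)
  bit 2 = 1: acc = (36, 14) + (19, 2) = (9, 29)

7P = (9, 29)


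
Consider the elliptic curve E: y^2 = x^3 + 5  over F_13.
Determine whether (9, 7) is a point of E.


Check whether y^2 = x^3 + 0 x + 5 (mod 13) for (x, y) = (9, 7).
LHS: y^2 = 7^2 mod 13 = 10
RHS: x^3 + 0 x + 5 = 9^3 + 0*9 + 5 mod 13 = 6
LHS != RHS

No, not on the curve


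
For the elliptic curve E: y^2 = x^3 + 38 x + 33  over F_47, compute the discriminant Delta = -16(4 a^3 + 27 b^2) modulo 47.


4 a^3 + 27 b^2 = 4*38^3 + 27*33^2 = 219488 + 29403 = 248891
Delta = -16 * (248891) = -3982256
Delta mod 47 = 7

Delta = 7 (mod 47)


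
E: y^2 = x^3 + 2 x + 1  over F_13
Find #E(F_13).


For each x in F_13, count y with y^2 = x^3 + 2 x + 1 mod 13:
  x = 0: RHS = 1, y in [1, 12]  -> 2 point(s)
  x = 1: RHS = 4, y in [2, 11]  -> 2 point(s)
  x = 2: RHS = 0, y in [0]  -> 1 point(s)
  x = 8: RHS = 9, y in [3, 10]  -> 2 point(s)
Affine points: 7. Add the point at infinity: total = 8.

#E(F_13) = 8


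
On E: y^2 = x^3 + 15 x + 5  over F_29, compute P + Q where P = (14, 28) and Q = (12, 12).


P != Q, so use the chord formula.
s = (y2 - y1) / (x2 - x1) = (13) / (27) mod 29 = 8
x3 = s^2 - x1 - x2 mod 29 = 8^2 - 14 - 12 = 9
y3 = s (x1 - x3) - y1 mod 29 = 8 * (14 - 9) - 28 = 12

P + Q = (9, 12)


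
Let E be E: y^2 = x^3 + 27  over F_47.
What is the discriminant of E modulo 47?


4 a^3 + 27 b^2 = 4*0^3 + 27*27^2 = 0 + 19683 = 19683
Delta = -16 * (19683) = -314928
Delta mod 47 = 19

Delta = 19 (mod 47)


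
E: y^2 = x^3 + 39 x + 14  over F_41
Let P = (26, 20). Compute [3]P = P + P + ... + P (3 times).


k = 3 = 11_2 (binary, LSB first: 11)
Double-and-add from P = (26, 20):
  bit 0 = 1: acc = O + (26, 20) = (26, 20)
  bit 1 = 1: acc = (26, 20) + (32, 0) = (26, 21)

3P = (26, 21)


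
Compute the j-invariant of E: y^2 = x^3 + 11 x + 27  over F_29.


Delta = -16(4 a^3 + 27 b^2) mod 29 = 1
-1728 * (4 a)^3 = -1728 * (4*11)^3 mod 29 = 16
j = 16 * 1^(-1) mod 29 = 16

j = 16 (mod 29)


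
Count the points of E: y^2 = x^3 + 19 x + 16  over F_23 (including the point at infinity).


For each x in F_23, count y with y^2 = x^3 + 19 x + 16 mod 23:
  x = 0: RHS = 16, y in [4, 19]  -> 2 point(s)
  x = 1: RHS = 13, y in [6, 17]  -> 2 point(s)
  x = 2: RHS = 16, y in [4, 19]  -> 2 point(s)
  x = 3: RHS = 8, y in [10, 13]  -> 2 point(s)
  x = 4: RHS = 18, y in [8, 15]  -> 2 point(s)
  x = 5: RHS = 6, y in [11, 12]  -> 2 point(s)
  x = 6: RHS = 1, y in [1, 22]  -> 2 point(s)
  x = 7: RHS = 9, y in [3, 20]  -> 2 point(s)
  x = 8: RHS = 13, y in [6, 17]  -> 2 point(s)
  x = 14: RHS = 13, y in [6, 17]  -> 2 point(s)
  x = 16: RHS = 0, y in [0]  -> 1 point(s)
  x = 17: RHS = 8, y in [10, 13]  -> 2 point(s)
  x = 18: RHS = 3, y in [7, 16]  -> 2 point(s)
  x = 20: RHS = 1, y in [1, 22]  -> 2 point(s)
  x = 21: RHS = 16, y in [4, 19]  -> 2 point(s)
Affine points: 29. Add the point at infinity: total = 30.

#E(F_23) = 30


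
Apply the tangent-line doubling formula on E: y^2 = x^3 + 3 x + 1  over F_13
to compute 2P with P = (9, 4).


Doubling: s = (3 x1^2 + a) / (2 y1)
s = (3*9^2 + 3) / (2*4) mod 13 = 8
x3 = s^2 - 2 x1 mod 13 = 8^2 - 2*9 = 7
y3 = s (x1 - x3) - y1 mod 13 = 8 * (9 - 7) - 4 = 12

2P = (7, 12)


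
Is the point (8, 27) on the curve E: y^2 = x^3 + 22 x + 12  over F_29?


Check whether y^2 = x^3 + 22 x + 12 (mod 29) for (x, y) = (8, 27).
LHS: y^2 = 27^2 mod 29 = 4
RHS: x^3 + 22 x + 12 = 8^3 + 22*8 + 12 mod 29 = 4
LHS = RHS

Yes, on the curve


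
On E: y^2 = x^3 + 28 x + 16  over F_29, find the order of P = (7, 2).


Compute successive multiples of P until we hit O:
  1P = (7, 2)
  2P = (6, 20)
  3P = (21, 18)
  4P = (10, 7)
  5P = (18, 28)
  6P = (0, 4)
  7P = (28, 4)
  8P = (14, 7)
  ... (continuing to 31P)
  31P = O

ord(P) = 31


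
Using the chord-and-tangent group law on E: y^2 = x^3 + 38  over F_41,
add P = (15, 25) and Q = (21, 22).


P != Q, so use the chord formula.
s = (y2 - y1) / (x2 - x1) = (38) / (6) mod 41 = 20
x3 = s^2 - x1 - x2 mod 41 = 20^2 - 15 - 21 = 36
y3 = s (x1 - x3) - y1 mod 41 = 20 * (15 - 36) - 25 = 6

P + Q = (36, 6)


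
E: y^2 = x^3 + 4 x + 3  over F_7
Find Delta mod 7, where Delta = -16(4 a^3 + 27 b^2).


4 a^3 + 27 b^2 = 4*4^3 + 27*3^2 = 256 + 243 = 499
Delta = -16 * (499) = -7984
Delta mod 7 = 3

Delta = 3 (mod 7)


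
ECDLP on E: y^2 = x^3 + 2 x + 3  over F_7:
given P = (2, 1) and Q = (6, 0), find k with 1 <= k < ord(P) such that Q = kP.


Enumerate multiples of P until we hit Q = (6, 0):
  1P = (2, 1)
  2P = (3, 6)
  3P = (6, 0)
Match found at i = 3.

k = 3


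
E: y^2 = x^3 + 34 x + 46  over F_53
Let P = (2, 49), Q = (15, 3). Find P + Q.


P != Q, so use the chord formula.
s = (y2 - y1) / (x2 - x1) = (7) / (13) mod 53 = 25
x3 = s^2 - x1 - x2 mod 53 = 25^2 - 2 - 15 = 25
y3 = s (x1 - x3) - y1 mod 53 = 25 * (2 - 25) - 49 = 12

P + Q = (25, 12)


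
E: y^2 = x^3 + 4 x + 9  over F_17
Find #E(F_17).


For each x in F_17, count y with y^2 = x^3 + 4 x + 9 mod 17:
  x = 0: RHS = 9, y in [3, 14]  -> 2 point(s)
  x = 2: RHS = 8, y in [5, 12]  -> 2 point(s)
  x = 4: RHS = 4, y in [2, 15]  -> 2 point(s)
  x = 5: RHS = 1, y in [1, 16]  -> 2 point(s)
  x = 8: RHS = 9, y in [3, 14]  -> 2 point(s)
  x = 9: RHS = 9, y in [3, 14]  -> 2 point(s)
  x = 12: RHS = 0, y in [0]  -> 1 point(s)
  x = 14: RHS = 4, y in [2, 15]  -> 2 point(s)
  x = 16: RHS = 4, y in [2, 15]  -> 2 point(s)
Affine points: 17. Add the point at infinity: total = 18.

#E(F_17) = 18


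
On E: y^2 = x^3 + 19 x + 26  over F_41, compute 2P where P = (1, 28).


k = 2 = 10_2 (binary, LSB first: 01)
Double-and-add from P = (1, 28):
  bit 0 = 0: acc unchanged = O
  bit 1 = 1: acc = O + (14, 24) = (14, 24)

2P = (14, 24)


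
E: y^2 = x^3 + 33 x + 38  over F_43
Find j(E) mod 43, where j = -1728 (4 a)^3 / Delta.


Delta = -16(4 a^3 + 27 b^2) mod 43 = 9
-1728 * (4 a)^3 = -1728 * (4*33)^3 mod 43 = 42
j = 42 * 9^(-1) mod 43 = 19

j = 19 (mod 43)


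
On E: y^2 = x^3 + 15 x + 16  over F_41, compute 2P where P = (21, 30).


Doubling: s = (3 x1^2 + a) / (2 y1)
s = (3*21^2 + 15) / (2*30) mod 41 = 10
x3 = s^2 - 2 x1 mod 41 = 10^2 - 2*21 = 17
y3 = s (x1 - x3) - y1 mod 41 = 10 * (21 - 17) - 30 = 10

2P = (17, 10)


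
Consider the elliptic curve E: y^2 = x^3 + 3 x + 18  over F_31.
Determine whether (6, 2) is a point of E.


Check whether y^2 = x^3 + 3 x + 18 (mod 31) for (x, y) = (6, 2).
LHS: y^2 = 2^2 mod 31 = 4
RHS: x^3 + 3 x + 18 = 6^3 + 3*6 + 18 mod 31 = 4
LHS = RHS

Yes, on the curve


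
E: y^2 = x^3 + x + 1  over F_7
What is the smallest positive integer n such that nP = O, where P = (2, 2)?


Compute successive multiples of P until we hit O:
  1P = (2, 2)
  2P = (0, 1)
  3P = (0, 6)
  4P = (2, 5)
  5P = O

ord(P) = 5


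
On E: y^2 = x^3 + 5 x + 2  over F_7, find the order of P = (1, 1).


Compute successive multiples of P until we hit O:
  1P = (1, 1)
  2P = (0, 3)
  3P = (3, 3)
  4P = (4, 3)
  5P = (4, 4)
  6P = (3, 4)
  7P = (0, 4)
  8P = (1, 6)
  ... (continuing to 9P)
  9P = O

ord(P) = 9


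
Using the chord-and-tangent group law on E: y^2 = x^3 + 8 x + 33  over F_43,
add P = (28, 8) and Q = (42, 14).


P != Q, so use the chord formula.
s = (y2 - y1) / (x2 - x1) = (6) / (14) mod 43 = 25
x3 = s^2 - x1 - x2 mod 43 = 25^2 - 28 - 42 = 39
y3 = s (x1 - x3) - y1 mod 43 = 25 * (28 - 39) - 8 = 18

P + Q = (39, 18)


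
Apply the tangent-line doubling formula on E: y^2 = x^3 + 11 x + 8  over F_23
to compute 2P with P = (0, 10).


Doubling: s = (3 x1^2 + a) / (2 y1)
s = (3*0^2 + 11) / (2*10) mod 23 = 4
x3 = s^2 - 2 x1 mod 23 = 4^2 - 2*0 = 16
y3 = s (x1 - x3) - y1 mod 23 = 4 * (0 - 16) - 10 = 18

2P = (16, 18)


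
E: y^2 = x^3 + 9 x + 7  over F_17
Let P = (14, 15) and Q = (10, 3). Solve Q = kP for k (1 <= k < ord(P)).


Enumerate multiples of P until we hit Q = (10, 3):
  1P = (14, 15)
  2P = (2, 13)
  3P = (10, 14)
  4P = (9, 16)
  5P = (9, 1)
  6P = (10, 3)
Match found at i = 6.

k = 6


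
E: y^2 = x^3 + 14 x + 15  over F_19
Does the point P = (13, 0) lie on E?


Check whether y^2 = x^3 + 14 x + 15 (mod 19) for (x, y) = (13, 0).
LHS: y^2 = 0^2 mod 19 = 0
RHS: x^3 + 14 x + 15 = 13^3 + 14*13 + 15 mod 19 = 0
LHS = RHS

Yes, on the curve


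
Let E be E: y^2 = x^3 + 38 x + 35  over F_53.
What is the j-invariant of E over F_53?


Delta = -16(4 a^3 + 27 b^2) mod 53 = 30
-1728 * (4 a)^3 = -1728 * (4*38)^3 mod 53 = 5
j = 5 * 30^(-1) mod 53 = 9

j = 9 (mod 53)


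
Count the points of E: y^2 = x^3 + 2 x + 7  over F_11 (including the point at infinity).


For each x in F_11, count y with y^2 = x^3 + 2 x + 7 mod 11:
  x = 6: RHS = 4, y in [2, 9]  -> 2 point(s)
  x = 7: RHS = 1, y in [1, 10]  -> 2 point(s)
  x = 10: RHS = 4, y in [2, 9]  -> 2 point(s)
Affine points: 6. Add the point at infinity: total = 7.

#E(F_11) = 7


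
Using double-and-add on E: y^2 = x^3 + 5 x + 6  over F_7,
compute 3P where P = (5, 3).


k = 3 = 11_2 (binary, LSB first: 11)
Double-and-add from P = (5, 3):
  bit 0 = 1: acc = O + (5, 3) = (5, 3)
  bit 1 = 1: acc = (5, 3) + (6, 0) = (5, 4)

3P = (5, 4)


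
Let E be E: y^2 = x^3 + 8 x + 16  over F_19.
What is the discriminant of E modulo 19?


4 a^3 + 27 b^2 = 4*8^3 + 27*16^2 = 2048 + 6912 = 8960
Delta = -16 * (8960) = -143360
Delta mod 19 = 14

Delta = 14 (mod 19)


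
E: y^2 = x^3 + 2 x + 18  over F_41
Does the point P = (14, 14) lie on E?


Check whether y^2 = x^3 + 2 x + 18 (mod 41) for (x, y) = (14, 14).
LHS: y^2 = 14^2 mod 41 = 32
RHS: x^3 + 2 x + 18 = 14^3 + 2*14 + 18 mod 41 = 2
LHS != RHS

No, not on the curve


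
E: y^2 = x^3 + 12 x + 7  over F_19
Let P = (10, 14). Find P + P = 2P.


Doubling: s = (3 x1^2 + a) / (2 y1)
s = (3*10^2 + 12) / (2*14) mod 19 = 3
x3 = s^2 - 2 x1 mod 19 = 3^2 - 2*10 = 8
y3 = s (x1 - x3) - y1 mod 19 = 3 * (10 - 8) - 14 = 11

2P = (8, 11)


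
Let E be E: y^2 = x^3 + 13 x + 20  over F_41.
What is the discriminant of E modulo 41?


4 a^3 + 27 b^2 = 4*13^3 + 27*20^2 = 8788 + 10800 = 19588
Delta = -16 * (19588) = -313408
Delta mod 41 = 37

Delta = 37 (mod 41)


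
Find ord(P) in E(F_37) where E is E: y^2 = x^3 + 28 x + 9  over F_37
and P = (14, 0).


Compute successive multiples of P until we hit O:
  1P = (14, 0)
  2P = O

ord(P) = 2


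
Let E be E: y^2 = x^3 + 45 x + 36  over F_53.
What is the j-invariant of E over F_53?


Delta = -16(4 a^3 + 27 b^2) mod 53 = 34
-1728 * (4 a)^3 = -1728 * (4*45)^3 mod 53 = 24
j = 24 * 34^(-1) mod 53 = 35

j = 35 (mod 53)


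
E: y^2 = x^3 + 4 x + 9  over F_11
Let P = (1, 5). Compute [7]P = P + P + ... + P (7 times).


k = 7 = 111_2 (binary, LSB first: 111)
Double-and-add from P = (1, 5):
  bit 0 = 1: acc = O + (1, 5) = (1, 5)
  bit 1 = 1: acc = (1, 5) + (3, 9) = (0, 8)
  bit 2 = 1: acc = (0, 8) + (8, 5) = (4, 10)

7P = (4, 10)


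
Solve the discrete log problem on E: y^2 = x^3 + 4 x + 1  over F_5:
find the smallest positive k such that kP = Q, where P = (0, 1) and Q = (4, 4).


Enumerate multiples of P until we hit Q = (4, 4):
  1P = (0, 1)
  2P = (4, 1)
  3P = (1, 4)
  4P = (3, 0)
  5P = (1, 1)
  6P = (4, 4)
Match found at i = 6.

k = 6


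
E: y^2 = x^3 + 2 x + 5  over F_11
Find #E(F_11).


For each x in F_11, count y with y^2 = x^3 + 2 x + 5 mod 11:
  x = 0: RHS = 5, y in [4, 7]  -> 2 point(s)
  x = 3: RHS = 5, y in [4, 7]  -> 2 point(s)
  x = 4: RHS = 0, y in [0]  -> 1 point(s)
  x = 8: RHS = 5, y in [4, 7]  -> 2 point(s)
  x = 9: RHS = 4, y in [2, 9]  -> 2 point(s)
Affine points: 9. Add the point at infinity: total = 10.

#E(F_11) = 10


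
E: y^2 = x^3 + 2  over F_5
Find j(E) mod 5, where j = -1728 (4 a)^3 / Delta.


Delta = -16(4 a^3 + 27 b^2) mod 5 = 2
-1728 * (4 a)^3 = -1728 * (4*0)^3 mod 5 = 0
j = 0 * 2^(-1) mod 5 = 0

j = 0 (mod 5)


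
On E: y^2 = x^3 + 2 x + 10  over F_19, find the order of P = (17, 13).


Compute successive multiples of P until we hit O:
  1P = (17, 13)
  2P = (8, 5)
  3P = (3, 10)
  4P = (10, 17)
  5P = (9, 15)
  6P = (18, 11)
  7P = (7, 5)
  8P = (4, 5)
  ... (continuing to 17P)
  17P = O

ord(P) = 17


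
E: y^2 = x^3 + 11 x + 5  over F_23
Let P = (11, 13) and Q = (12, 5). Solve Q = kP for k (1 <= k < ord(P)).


Enumerate multiples of P until we hit Q = (12, 5):
  1P = (11, 13)
  2P = (5, 22)
  3P = (15, 16)
  4P = (22, 19)
  5P = (19, 14)
  6P = (2, 14)
  7P = (12, 5)
Match found at i = 7.

k = 7


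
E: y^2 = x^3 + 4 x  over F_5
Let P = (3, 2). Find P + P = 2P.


Doubling: s = (3 x1^2 + a) / (2 y1)
s = (3*3^2 + 4) / (2*2) mod 5 = 4
x3 = s^2 - 2 x1 mod 5 = 4^2 - 2*3 = 0
y3 = s (x1 - x3) - y1 mod 5 = 4 * (3 - 0) - 2 = 0

2P = (0, 0)


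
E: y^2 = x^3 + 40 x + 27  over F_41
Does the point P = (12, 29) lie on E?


Check whether y^2 = x^3 + 40 x + 27 (mod 41) for (x, y) = (12, 29).
LHS: y^2 = 29^2 mod 41 = 21
RHS: x^3 + 40 x + 27 = 12^3 + 40*12 + 27 mod 41 = 21
LHS = RHS

Yes, on the curve


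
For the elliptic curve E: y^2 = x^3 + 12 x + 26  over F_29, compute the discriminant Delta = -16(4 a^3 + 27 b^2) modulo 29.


4 a^3 + 27 b^2 = 4*12^3 + 27*26^2 = 6912 + 18252 = 25164
Delta = -16 * (25164) = -402624
Delta mod 29 = 12

Delta = 12 (mod 29)


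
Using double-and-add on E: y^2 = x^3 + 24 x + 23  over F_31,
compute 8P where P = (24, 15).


k = 8 = 1000_2 (binary, LSB first: 0001)
Double-and-add from P = (24, 15):
  bit 0 = 0: acc unchanged = O
  bit 1 = 0: acc unchanged = O
  bit 2 = 0: acc unchanged = O
  bit 3 = 1: acc = O + (4, 11) = (4, 11)

8P = (4, 11)


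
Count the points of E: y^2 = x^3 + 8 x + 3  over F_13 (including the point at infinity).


For each x in F_13, count y with y^2 = x^3 + 8 x + 3 mod 13:
  x = 0: RHS = 3, y in [4, 9]  -> 2 point(s)
  x = 1: RHS = 12, y in [5, 8]  -> 2 point(s)
  x = 2: RHS = 1, y in [1, 12]  -> 2 point(s)
  x = 5: RHS = 12, y in [5, 8]  -> 2 point(s)
  x = 7: RHS = 12, y in [5, 8]  -> 2 point(s)
  x = 10: RHS = 4, y in [2, 11]  -> 2 point(s)
Affine points: 12. Add the point at infinity: total = 13.

#E(F_13) = 13


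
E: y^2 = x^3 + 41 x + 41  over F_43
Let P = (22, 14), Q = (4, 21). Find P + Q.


P != Q, so use the chord formula.
s = (y2 - y1) / (x2 - x1) = (7) / (25) mod 43 = 2
x3 = s^2 - x1 - x2 mod 43 = 2^2 - 22 - 4 = 21
y3 = s (x1 - x3) - y1 mod 43 = 2 * (22 - 21) - 14 = 31

P + Q = (21, 31)


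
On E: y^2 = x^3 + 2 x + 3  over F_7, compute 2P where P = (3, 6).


Doubling: s = (3 x1^2 + a) / (2 y1)
s = (3*3^2 + 2) / (2*6) mod 7 = 3
x3 = s^2 - 2 x1 mod 7 = 3^2 - 2*3 = 3
y3 = s (x1 - x3) - y1 mod 7 = 3 * (3 - 3) - 6 = 1

2P = (3, 1)


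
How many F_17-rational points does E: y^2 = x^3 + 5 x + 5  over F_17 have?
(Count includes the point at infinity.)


For each x in F_17, count y with y^2 = x^3 + 5 x + 5 mod 17:
  x = 3: RHS = 13, y in [8, 9]  -> 2 point(s)
  x = 4: RHS = 4, y in [2, 15]  -> 2 point(s)
  x = 5: RHS = 2, y in [6, 11]  -> 2 point(s)
  x = 6: RHS = 13, y in [8, 9]  -> 2 point(s)
  x = 7: RHS = 9, y in [3, 14]  -> 2 point(s)
  x = 8: RHS = 13, y in [8, 9]  -> 2 point(s)
  x = 10: RHS = 1, y in [1, 16]  -> 2 point(s)
  x = 12: RHS = 8, y in [5, 12]  -> 2 point(s)
  x = 15: RHS = 4, y in [2, 15]  -> 2 point(s)
  x = 16: RHS = 16, y in [4, 13]  -> 2 point(s)
Affine points: 20. Add the point at infinity: total = 21.

#E(F_17) = 21


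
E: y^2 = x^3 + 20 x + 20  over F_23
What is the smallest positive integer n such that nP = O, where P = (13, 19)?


Compute successive multiples of P until we hit O:
  1P = (13, 19)
  2P = (10, 22)
  3P = (1, 15)
  4P = (4, 7)
  5P = (18, 5)
  6P = (21, 8)
  7P = (20, 5)
  8P = (17, 12)
  ... (continuing to 23P)
  23P = O

ord(P) = 23


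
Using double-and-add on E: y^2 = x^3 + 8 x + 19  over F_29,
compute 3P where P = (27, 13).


k = 3 = 11_2 (binary, LSB first: 11)
Double-and-add from P = (27, 13):
  bit 0 = 1: acc = O + (27, 13) = (27, 13)
  bit 1 = 1: acc = (27, 13) + (13, 0) = (27, 16)

3P = (27, 16)


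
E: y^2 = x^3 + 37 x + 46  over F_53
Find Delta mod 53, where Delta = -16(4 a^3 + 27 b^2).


4 a^3 + 27 b^2 = 4*37^3 + 27*46^2 = 202612 + 57132 = 259744
Delta = -16 * (259744) = -4155904
Delta mod 53 = 38

Delta = 38 (mod 53)


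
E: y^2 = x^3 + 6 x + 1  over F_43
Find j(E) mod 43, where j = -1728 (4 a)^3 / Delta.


Delta = -16(4 a^3 + 27 b^2) mod 43 = 20
-1728 * (4 a)^3 = -1728 * (4*6)^3 mod 43 = 4
j = 4 * 20^(-1) mod 43 = 26

j = 26 (mod 43)


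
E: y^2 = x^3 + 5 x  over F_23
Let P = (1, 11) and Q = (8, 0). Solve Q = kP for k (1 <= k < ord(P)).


Enumerate multiples of P until we hit Q = (8, 0):
  1P = (1, 11)
  2P = (16, 17)
  3P = (8, 0)
Match found at i = 3.

k = 3


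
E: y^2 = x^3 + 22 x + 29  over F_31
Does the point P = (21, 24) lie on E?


Check whether y^2 = x^3 + 22 x + 29 (mod 31) for (x, y) = (21, 24).
LHS: y^2 = 24^2 mod 31 = 18
RHS: x^3 + 22 x + 29 = 21^3 + 22*21 + 29 mod 31 = 18
LHS = RHS

Yes, on the curve
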